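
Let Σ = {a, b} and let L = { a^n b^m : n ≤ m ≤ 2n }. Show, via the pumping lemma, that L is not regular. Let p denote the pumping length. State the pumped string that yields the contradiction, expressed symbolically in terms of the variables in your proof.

Assume L is regular. Let p be the pumping length given by the pumping lemma.
Take w = a^p b^p ∈ L (since p ≤ p ≤ 2p), with |w| = 2p ≥ p.
Write w = xyz as guaranteed by the lemma, with |xy| ≤ p and y is nonempty.
The first p characters of w are a's, so xy (and hence y) consists only of a's. Write y = a^k, 1 ≤ k ≤ p.
Pump with i = 2: xy^2z = a^{p+k} b^p. Now n = p+k > p = m, so the condition n ≤ m fails. Thus xy^2z ∉ L.
This is a contradiction; hence L is not regular.

a^{p+k} b^p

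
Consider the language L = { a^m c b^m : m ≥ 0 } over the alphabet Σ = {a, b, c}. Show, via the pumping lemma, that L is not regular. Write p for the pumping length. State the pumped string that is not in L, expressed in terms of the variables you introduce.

a^{p+k} c b^p

Assume L is regular; let p be its pumping constant.
Take w = a^p c b^p ∈ L with |w| = 2p+1 ≥ p.
By the pumping lemma, w = xyz with |xy| ≤ p and y is nonempty.
Since the first p symbols of w are all a's and |xy| ≤ p, y lies entirely in the leading a-block: y = a^k for some k with 1 ≤ k ≤ p.
Pump with i = 2: xy^2z = a^{p+k} c b^p, which would require p+k = p. But k ≥ 1, so xy^2z ∉ L.
Contradiction. Therefore L is not regular.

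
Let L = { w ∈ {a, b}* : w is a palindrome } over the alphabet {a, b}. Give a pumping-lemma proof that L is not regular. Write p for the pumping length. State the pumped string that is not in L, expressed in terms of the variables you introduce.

a^{p+k} b a^p

Assume L is regular. Let p be the pumping length given by the pumping lemma.
Take w = a^p b a^p, a palindrome of length 2p+1 ≥ p.
By the pumping lemma, w = xyz with |xy| ≤ p and |y| ≥ 1.
Since the first p symbols of w are all a's and |xy| ≤ p, y lies entirely in the leading a-block: y = a^k for some k with 1 ≤ k ≤ p.
Pump with i = 2: xy^2z = a^{p+k} b a^p. Its reverse is a^p b a^{p+k}, which differs from xy^2z since k ≥ 1. So xy^2z is not a palindrome and xy^2z ∉ L.
This is a contradiction; hence L is not regular.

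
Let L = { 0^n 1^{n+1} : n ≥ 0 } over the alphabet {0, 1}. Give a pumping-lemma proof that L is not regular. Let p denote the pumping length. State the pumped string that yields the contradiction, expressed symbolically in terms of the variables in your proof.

0^{p+k} 1^{p+1}

Assume L is regular. Let p be the pumping length given by the pumping lemma.
Take w = 0^p 1^{p+1}. Then w ∈ L and |w| = 2p+1 ≥ p.
Write w = xyz as guaranteed by the lemma, with |xy| ≤ p and |y| > 0.
Because |xy| ≤ p and w begins with p copies of 0, we have y = 0^k with 1 ≤ k ≤ p.
Pump with i = 2: xy^2z = 0^{p+k} 1^{p+1}. For this to lie in L we would need p+1 = (p+k)+1, which forces k = 0. But k ≥ 1, so xy^2z ∉ L.
This is a contradiction; hence L is not regular.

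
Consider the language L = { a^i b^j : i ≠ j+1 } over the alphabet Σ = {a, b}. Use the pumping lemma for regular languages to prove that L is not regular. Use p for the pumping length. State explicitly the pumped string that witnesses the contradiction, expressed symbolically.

a^{p+p!} b^{p+p!-1}

Suppose for contradiction that L is regular, and let p be the pumping length.
Choose w = a^p b^{p+p!-1}. Since p ≠ (p+p!-1)+1 = p+p!, w ∈ L; and |w| ≥ p.
Write w = xyz as guaranteed by the lemma, with |xy| ≤ p and y is nonempty.
Because |xy| ≤ p and w begins with p copies of a, we have y = a^k with 1 ≤ k ≤ p.
Since 1 ≤ k ≤ p, k divides p!; set t = 1 + p!/k. Then xy^t z has p + (p!/k)·k = p + p! copies of a. Now the a-count is p+p! and (b-count)+1 = (p+p!-1)+1 = p+p!, so i ≠ j+1 fails. So xy^t z = a^{p+p!} b^{p+p!-1} ∉ L.
This contradicts the pumping lemma, so L is not regular.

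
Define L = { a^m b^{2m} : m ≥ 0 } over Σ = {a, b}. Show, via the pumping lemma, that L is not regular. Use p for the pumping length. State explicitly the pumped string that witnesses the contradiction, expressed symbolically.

a^{p+k} b^{2p}

Assume L is regular. Let p be the pumping length given by the pumping lemma.
Take w = a^p b^{2p}. Then w ∈ L and |w| = 3p ≥ p.
Write w = xyz as guaranteed by the lemma, with |xy| ≤ p and |y| ≥ 1.
Since the first p symbols of w are all a's and |xy| ≤ p, y lies entirely in the leading a-block: y = a^k for some k with 1 ≤ k ≤ p.
Pump with i = 2: xy^2z = a^{p+k} b^{2p}. For this to lie in L we would need 2p = 2(p+k), which forces k = 0. But k ≥ 1, so xy^2z ∉ L.
This is a contradiction; hence L is not regular.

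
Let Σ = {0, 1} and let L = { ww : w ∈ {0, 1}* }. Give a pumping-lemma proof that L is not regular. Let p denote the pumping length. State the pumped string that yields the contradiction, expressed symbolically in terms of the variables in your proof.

Toward a contradiction, assume L is regular with pumping length p.
Take w = 0^p 1^p 0^p 1^p = uu where u = 0^p1^p; then w ∈ L and |w| = 4p ≥ p.
By the pumping lemma, w = xyz with |xy| ≤ p and |y| ≥ 1.
Because |xy| ≤ p and w begins with p copies of 0, we have y = 0^k with 1 ≤ k ≤ p.
Pump with i = 2: xy^2z = 0^{p+k} 1^p 0^p 1^p, of length 4p+k. Suppose this equals vv. The string starts with 0 and ends with 1, so v does too; thus the boundary between the two copies of v is a 1→0 transition. There is exactly one such transition, at position 2p+k, so |v| = 2p+k and |vv| = 4p+2k ≠ 4p+k since k ≥ 1. So xy^2z ∉ L.
This is a contradiction; hence L is not regular.

0^{p+k} 1^p 0^p 1^p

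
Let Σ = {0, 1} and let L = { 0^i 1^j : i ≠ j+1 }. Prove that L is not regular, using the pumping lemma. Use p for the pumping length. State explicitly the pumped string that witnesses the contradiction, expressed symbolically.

Suppose for contradiction that L is regular, and let p be the pumping length.
Choose w = 0^p 1^{p+p!-1}. Since p ≠ (p+p!-1)+1 = p+p!, w ∈ L; and |w| ≥ p.
Write w = xyz as guaranteed by the lemma, with |xy| ≤ p and y is nonempty.
Since the first p symbols of w are all 0's and |xy| ≤ p, y lies entirely in the leading 0-block: y = 0^k for some k with 1 ≤ k ≤ p.
Since 1 ≤ k ≤ p, k divides p!; set t = 1 + p!/k. Then xy^t z has p + (p!/k)·k = p + p! copies of 0. Now the 0-count is p+p! and (1-count)+1 = (p+p!-1)+1 = p+p!, so i ≠ j+1 fails. So xy^t z = 0^{p+p!} 1^{p+p!-1} ∉ L.
Contradiction. Therefore L is not regular.

0^{p+p!} 1^{p+p!-1}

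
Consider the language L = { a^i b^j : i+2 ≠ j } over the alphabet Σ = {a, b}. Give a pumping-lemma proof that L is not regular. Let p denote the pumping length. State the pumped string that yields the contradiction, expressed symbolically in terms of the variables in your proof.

a^{p+p!} b^{p+p!+2}

Toward a contradiction, assume L is regular with pumping length p.
Choose w = a^p b^{p+p!+2}. Since p ≠ (p+p!+2)-2 = p+p!, w ∈ L; and |w| ≥ p.
By the pumping lemma, w = xyz with |xy| ≤ p and |y| ≥ 1.
Because |xy| ≤ p and w begins with p copies of a, we have y = a^k with 1 ≤ k ≤ p.
Since 1 ≤ k ≤ p, k divides p!; set t = 1 + p!/k. Then xy^t z has p + (p!/k)·k = p + p! copies of a. Now the a-count is p+p! and (b-count)-2 = (p+p!+2)-2 = p+p!, so i+2 ≠ j fails. So xy^t z = a^{p+p!} b^{p+p!+2} ∉ L.
This is a contradiction; hence L is not regular.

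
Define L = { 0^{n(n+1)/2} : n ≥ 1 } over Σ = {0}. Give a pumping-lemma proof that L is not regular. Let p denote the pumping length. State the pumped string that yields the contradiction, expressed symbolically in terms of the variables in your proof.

Assume L is regular. Let p be the pumping length given by the pumping lemma.
Take w = 0^{p(p+1)/2} ∈ L with |w| = p(p+1)/2 ≥ p.
Write w = xyz as guaranteed by the lemma, with |xy| ≤ p and |y| > 0.
Then y = 0^k for some k with 1 ≤ k ≤ p.
Pump with i = 2: xy^2z = 0^{p(p+1)/2+k}. Since 1 ≤ k ≤ p, p(p+1)/2 < p(p+1)/2+k ≤ p(p+1)/2+p < (p+1)(p+2)/2, so p(p+1)/2+k is strictly between consecutive triangular numbers. So xy^2z ∉ L.
This is a contradiction; hence L is not regular.

0^{p(p+1)/2+k}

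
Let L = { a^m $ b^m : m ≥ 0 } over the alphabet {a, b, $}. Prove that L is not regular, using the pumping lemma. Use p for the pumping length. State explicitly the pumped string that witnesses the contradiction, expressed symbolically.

a^{p+k} $ b^p

Assume L is regular. Let p be the pumping length given by the pumping lemma.
Take w = a^p $ b^p ∈ L with |w| = 2p+1 ≥ p.
By the pumping lemma, w = xyz with |xy| ≤ p and |y| > 0.
Since the first p symbols of w are all a's and |xy| ≤ p, y lies entirely in the leading a-block: y = a^k for some k with 1 ≤ k ≤ p.
Pump with i = 2: xy^2z = a^{p+k} $ b^p, which would require p+k = p. But k ≥ 1, so xy^2z ∉ L.
Contradiction. Therefore L is not regular.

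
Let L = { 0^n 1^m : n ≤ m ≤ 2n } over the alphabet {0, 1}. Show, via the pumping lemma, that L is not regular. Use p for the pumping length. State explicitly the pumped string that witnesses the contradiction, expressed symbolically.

Assume L is regular; let p be its pumping constant.
Take w = 0^p 1^p ∈ L (since p ≤ p ≤ 2p), with |w| = 2p ≥ p.
The pumping lemma gives a decomposition w = xyz where |xy| ≤ p and |y| > 0.
The first p characters of w are 0's, so xy (and hence y) consists only of 0's. Write y = 0^k, 1 ≤ k ≤ p.
Pump with i = 2: xy^2z = 0^{p+k} 1^p. Now n = p+k > p = m, so the condition n ≤ m fails. Thus xy^2z ∉ L.
This is a contradiction; hence L is not regular.

0^{p+k} 1^p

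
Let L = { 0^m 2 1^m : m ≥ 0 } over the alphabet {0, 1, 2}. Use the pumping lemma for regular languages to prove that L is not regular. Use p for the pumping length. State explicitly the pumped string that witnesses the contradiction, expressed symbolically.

0^{p+k} 2 1^p

Assume L is regular; let p be its pumping constant.
Take w = 0^p 2 1^p ∈ L with |w| = 2p+1 ≥ p.
By the pumping lemma, w = xyz with |xy| ≤ p and |y| ≥ 1.
The first p characters of w are 0's, so xy (and hence y) consists only of 0's. Write y = 0^k, 1 ≤ k ≤ p.
Pump with i = 2: xy^2z = 0^{p+k} 2 1^p, which would require p+k = p. But k ≥ 1, so xy^2z ∉ L.
Contradiction. Therefore L is not regular.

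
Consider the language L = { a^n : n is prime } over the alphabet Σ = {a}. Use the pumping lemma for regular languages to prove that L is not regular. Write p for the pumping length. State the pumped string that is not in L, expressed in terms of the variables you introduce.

a^{q(1+k)}

Assume L is regular; let p be its pumping constant.
Let q be a prime with q ≥ p+2 (infinitely many primes exist), and take w = a^q ∈ L with |w| = q ≥ p.
By the pumping lemma, w = xyz with |xy| ≤ p and y is nonempty.
Then y = a^k for some k with 1 ≤ k ≤ p.
Since 1 ≤ k ≤ p, |xz| = q-k. Pump with i = q+1: |xy^{q+1}z| = (q-k)+(q+1)k = q+qk = q(1+k), which is composite (both factors ≥ 2). So xy^{q+1}z = a^{q(1+k)} ∉ L.
Contradiction. Therefore L is not regular.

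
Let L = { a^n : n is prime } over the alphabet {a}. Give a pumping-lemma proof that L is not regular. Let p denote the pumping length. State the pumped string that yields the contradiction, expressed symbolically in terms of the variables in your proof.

Toward a contradiction, assume L is regular with pumping length p.
Let q be a prime with q ≥ p+2 (infinitely many primes exist), and take w = a^q ∈ L with |w| = q ≥ p.
By the pumping lemma, w = xyz with |xy| ≤ p and |y| ≥ 1.
Then y = a^k for some k with 1 ≤ k ≤ p.
Since 1 ≤ k ≤ p, |xz| = q-k. Pump with i = q+1: |xy^{q+1}z| = (q-k)+(q+1)k = q+qk = q(1+k), which is composite (both factors ≥ 2). So xy^{q+1}z = a^{q(1+k)} ∉ L.
This is a contradiction; hence L is not regular.

a^{q(1+k)}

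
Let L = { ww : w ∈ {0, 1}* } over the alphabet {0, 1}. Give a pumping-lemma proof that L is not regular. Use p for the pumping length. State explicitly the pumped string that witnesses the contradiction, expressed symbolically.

0^{p+k} 1^p 0^p 1^p

Assume L is regular; let p be its pumping constant.
Take w = 0^p 1^p 0^p 1^p = uu where u = 0^p1^p; then w ∈ L and |w| = 4p ≥ p.
The pumping lemma gives a decomposition w = xyz where |xy| ≤ p and |y| > 0.
The first p characters of w are 0's, so xy (and hence y) consists only of 0's. Write y = 0^k, 1 ≤ k ≤ p.
Pump with i = 2: xy^2z = 0^{p+k} 1^p 0^p 1^p, of length 4p+k. Suppose this equals vv. The string starts with 0 and ends with 1, so v does too; thus the boundary between the two copies of v is a 1→0 transition. There is exactly one such transition, at position 2p+k, so |v| = 2p+k and |vv| = 4p+2k ≠ 4p+k since k ≥ 1. So xy^2z ∉ L.
This is a contradiction; hence L is not regular.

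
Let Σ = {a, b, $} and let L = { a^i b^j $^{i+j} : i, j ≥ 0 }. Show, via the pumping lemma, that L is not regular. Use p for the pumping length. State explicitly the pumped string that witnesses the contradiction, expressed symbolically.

Toward a contradiction, assume L is regular with pumping length p.
Take w = a^p b^p $^{2p} ∈ L (with i=j=p, i+j=2p), |w| = 4p ≥ p.
Write w = xyz as guaranteed by the lemma, with |xy| ≤ p and |y| > 0.
The first p characters of w are a's, so xy (and hence y) consists only of a's. Write y = a^k, 1 ≤ k ≤ p.
Consider xy^2z = a^{p+k} b^p $^{2p}. Now the a- and b-counts sum to 2p+k, but the $-count is 2p ≠ 2p+k. So xy^2z ∉ L.
This contradicts the pumping lemma, so L is not regular.

a^{p+k} b^p $^{2p}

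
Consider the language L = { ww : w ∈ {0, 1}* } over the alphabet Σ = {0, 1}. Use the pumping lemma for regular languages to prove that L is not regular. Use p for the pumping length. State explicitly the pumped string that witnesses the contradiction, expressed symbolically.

Assume L is regular. Let p be the pumping length given by the pumping lemma.
Take w = 0^p 1^p 0^p 1^p = uu where u = 0^p1^p; then w ∈ L and |w| = 4p ≥ p.
Write w = xyz as guaranteed by the lemma, with |xy| ≤ p and |y| > 0.
Because |xy| ≤ p and w begins with p copies of 0, we have y = 0^k with 1 ≤ k ≤ p.
Pump with i = 2: xy^2z = 0^{p+k} 1^p 0^p 1^p, of length 4p+k. Suppose this equals vv. The string starts with 0 and ends with 1, so v does too; thus the boundary between the two copies of v is a 1→0 transition. There is exactly one such transition, at position 2p+k, so |v| = 2p+k and |vv| = 4p+2k ≠ 4p+k since k ≥ 1. So xy^2z ∉ L.
This is a contradiction; hence L is not regular.

0^{p+k} 1^p 0^p 1^p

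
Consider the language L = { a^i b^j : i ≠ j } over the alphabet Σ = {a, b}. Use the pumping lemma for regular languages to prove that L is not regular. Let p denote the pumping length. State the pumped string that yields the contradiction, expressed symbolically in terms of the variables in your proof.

Toward a contradiction, assume L is regular with pumping length p.
Choose w = a^p b^{p+p!}. Since p ≠ p+p!, w ∈ L; and |w| ≥ p.
Write w = xyz as guaranteed by the lemma, with |xy| ≤ p and |y| ≥ 1.
Because |xy| ≤ p and w begins with p copies of a, we have y = a^k with 1 ≤ k ≤ p.
Since 1 ≤ k ≤ p, k divides p!; set t = 1 + p!/k. Then xy^t z has p + (p!/k)·k = p + p! copies of a. Now the a-count equals the b-count, so i ≠ j fails. So xy^t z = a^{p+p!} b^{p+p!} ∉ L.
This is a contradiction; hence L is not regular.

a^{p+p!} b^{p+p!}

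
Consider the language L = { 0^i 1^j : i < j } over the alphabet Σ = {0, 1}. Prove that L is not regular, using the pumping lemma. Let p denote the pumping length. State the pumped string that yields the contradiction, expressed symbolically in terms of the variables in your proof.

Toward a contradiction, assume L is regular with pumping length p.
Choose w = 0^p 1^{p+1} ∈ L, with |w| = 2p+1 ≥ p.
By the pumping lemma, w = xyz with |xy| ≤ p and |y| > 0.
Because |xy| ≤ p and w begins with p copies of 0, we have y = 0^k with 1 ≤ k ≤ p.
Consider xy^2z = 0^{p+k} 1^{p+1}. Since k ≥ 1, the 0-count p+k is at least p+1, so i < j fails; thus xy^2z ∉ L.
Contradiction. Therefore L is not regular.

0^{p+k} 1^{p+1}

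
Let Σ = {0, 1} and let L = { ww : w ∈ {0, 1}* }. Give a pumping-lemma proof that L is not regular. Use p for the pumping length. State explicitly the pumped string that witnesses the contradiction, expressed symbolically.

Assume L is regular; let p be its pumping constant.
Take w = 0^p 1^p 0^p 1^p = uu where u = 0^p1^p; then w ∈ L and |w| = 4p ≥ p.
By the pumping lemma, w = xyz with |xy| ≤ p and |y| ≥ 1.
The first p characters of w are 0's, so xy (and hence y) consists only of 0's. Write y = 0^k, 1 ≤ k ≤ p.
Pump with i = 2: xy^2z = 0^{p+k} 1^p 0^p 1^p, of length 4p+k. Suppose this equals vv. The string starts with 0 and ends with 1, so v does too; thus the boundary between the two copies of v is a 1→0 transition. There is exactly one such transition, at position 2p+k, so |v| = 2p+k and |vv| = 4p+2k ≠ 4p+k since k ≥ 1. So xy^2z ∉ L.
This contradicts the pumping lemma, so L is not regular.

0^{p+k} 1^p 0^p 1^p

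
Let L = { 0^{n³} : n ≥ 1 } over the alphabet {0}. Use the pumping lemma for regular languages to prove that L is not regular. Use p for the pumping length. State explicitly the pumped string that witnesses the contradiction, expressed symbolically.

0^{p³+k}

Toward a contradiction, assume L is regular with pumping length p.
Take w = 0^{p³} ∈ L with |w| = p³ ≥ p.
The pumping lemma gives a decomposition w = xyz where |xy| ≤ p and |y| ≥ 1.
Then y = 0^k for some k with 1 ≤ k ≤ p.
Pump with i = 2: xy^2z = 0^{p³+k}. Since 1 ≤ k ≤ p, p³ < p³+k ≤ p³+p < p³+3p²+3p+1 = (p+1)³, so p³+k is not a perfect cube. So xy^2z ∉ L.
This is a contradiction; hence L is not regular.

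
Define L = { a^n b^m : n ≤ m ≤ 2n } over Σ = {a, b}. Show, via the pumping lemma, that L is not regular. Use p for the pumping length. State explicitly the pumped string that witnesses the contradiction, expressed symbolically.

a^{p+k} b^p

Suppose for contradiction that L is regular, and let p be the pumping length.
Take w = a^p b^p ∈ L (since p ≤ p ≤ 2p), with |w| = 2p ≥ p.
The pumping lemma gives a decomposition w = xyz where |xy| ≤ p and |y| > 0.
The first p characters of w are a's, so xy (and hence y) consists only of a's. Write y = a^k, 1 ≤ k ≤ p.
Pump with i = 2: xy^2z = a^{p+k} b^p. Now n = p+k > p = m, so the condition n ≤ m fails. Thus xy^2z ∉ L.
This contradicts the pumping lemma, so L is not regular.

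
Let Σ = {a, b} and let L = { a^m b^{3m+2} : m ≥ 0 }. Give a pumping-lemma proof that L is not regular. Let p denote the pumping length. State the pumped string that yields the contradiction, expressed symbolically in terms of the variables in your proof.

a^{p+k} b^{3p+2}

Suppose for contradiction that L is regular, and let p be the pumping length.
Choose w = a^p b^{3p+2}, which is in L with |w| = 4p+2 ≥ p.
By the pumping lemma, w = xyz with |xy| ≤ p and |y| ≥ 1.
Because |xy| ≤ p and w begins with p copies of a, we have y = a^k with 1 ≤ k ≤ p.
Pump with i = 2: xy^2z = a^{p+k} b^{3p+2}. For this to lie in L we would need 3p+2 = 3(p+k)+2, which forces k = 0. But k ≥ 1, so xy^2z ∉ L.
This is a contradiction; hence L is not regular.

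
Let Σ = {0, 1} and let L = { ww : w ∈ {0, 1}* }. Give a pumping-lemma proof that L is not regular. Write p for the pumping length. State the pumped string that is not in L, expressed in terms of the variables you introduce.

0^{p+k} 1^p 0^p 1^p

Assume L is regular; let p be its pumping constant.
Take w = 0^p 1^p 0^p 1^p = uu where u = 0^p1^p; then w ∈ L and |w| = 4p ≥ p.
The pumping lemma gives a decomposition w = xyz where |xy| ≤ p and |y| ≥ 1.
Since the first p symbols of w are all 0's and |xy| ≤ p, y lies entirely in the leading 0-block: y = 0^k for some k with 1 ≤ k ≤ p.
Pump with i = 2: xy^2z = 0^{p+k} 1^p 0^p 1^p, of length 4p+k. Suppose this equals vv. The string starts with 0 and ends with 1, so v does too; thus the boundary between the two copies of v is a 1→0 transition. There is exactly one such transition, at position 2p+k, so |v| = 2p+k and |vv| = 4p+2k ≠ 4p+k since k ≥ 1. So xy^2z ∉ L.
This contradicts the pumping lemma, so L is not regular.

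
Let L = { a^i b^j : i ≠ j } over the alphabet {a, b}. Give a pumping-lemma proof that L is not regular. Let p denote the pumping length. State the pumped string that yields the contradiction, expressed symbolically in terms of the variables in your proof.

Assume L is regular; let p be its pumping constant.
Choose w = a^p b^{p+p!}. Since p ≠ p+p!, w ∈ L; and |w| ≥ p.
Write w = xyz as guaranteed by the lemma, with |xy| ≤ p and |y| > 0.
Because |xy| ≤ p and w begins with p copies of a, we have y = a^k with 1 ≤ k ≤ p.
Since 1 ≤ k ≤ p, k divides p!; set t = 1 + p!/k. Then xy^t z has p + (p!/k)·k = p + p! copies of a. Now the a-count equals the b-count, so i ≠ j fails. So xy^t z = a^{p+p!} b^{p+p!} ∉ L.
This contradicts the pumping lemma, so L is not regular.

a^{p+p!} b^{p+p!}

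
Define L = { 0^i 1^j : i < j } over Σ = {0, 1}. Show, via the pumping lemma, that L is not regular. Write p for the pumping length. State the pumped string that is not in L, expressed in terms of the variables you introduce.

0^{p+k} 1^{p+1}

Toward a contradiction, assume L is regular with pumping length p.
Choose w = 0^p 1^{p+1} ∈ L, with |w| = 2p+1 ≥ p.
By the pumping lemma, w = xyz with |xy| ≤ p and |y| > 0.
The first p characters of w are 0's, so xy (and hence y) consists only of 0's. Write y = 0^k, 1 ≤ k ≤ p.
Consider xy^2z = 0^{p+k} 1^{p+1}. Since k ≥ 1, the 0-count p+k is at least p+1, so i < j fails; thus xy^2z ∉ L.
Contradiction. Therefore L is not regular.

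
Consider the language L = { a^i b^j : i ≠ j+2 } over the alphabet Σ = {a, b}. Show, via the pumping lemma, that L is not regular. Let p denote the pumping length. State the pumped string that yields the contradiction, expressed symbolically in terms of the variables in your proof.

a^{p+p!} b^{p+p!-2}

Toward a contradiction, assume L is regular with pumping length p.
Choose w = a^p b^{p+p!-2}. Since p ≠ (p+p!-2)+2 = p+p!, w ∈ L; and |w| ≥ p.
By the pumping lemma, w = xyz with |xy| ≤ p and |y| > 0.
The first p characters of w are a's, so xy (and hence y) consists only of a's. Write y = a^k, 1 ≤ k ≤ p.
Since 1 ≤ k ≤ p, k divides p!; set t = 1 + p!/k. Then xy^t z has p + (p!/k)·k = p + p! copies of a. Now the a-count is p+p! and (b-count)+2 = (p+p!-2)+2 = p+p!, so i ≠ j+2 fails. So xy^t z = a^{p+p!} b^{p+p!-2} ∉ L.
Contradiction. Therefore L is not regular.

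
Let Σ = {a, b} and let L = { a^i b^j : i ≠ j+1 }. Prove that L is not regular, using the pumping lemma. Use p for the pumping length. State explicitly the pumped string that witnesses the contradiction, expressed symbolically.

Assume L is regular; let p be its pumping constant.
Choose w = a^p b^{p+p!-1}. Since p ≠ (p+p!-1)+1 = p+p!, w ∈ L; and |w| ≥ p.
By the pumping lemma, w = xyz with |xy| ≤ p and |y| > 0.
Since the first p symbols of w are all a's and |xy| ≤ p, y lies entirely in the leading a-block: y = a^k for some k with 1 ≤ k ≤ p.
Since 1 ≤ k ≤ p, k divides p!; set t = 1 + p!/k. Then xy^t z has p + (p!/k)·k = p + p! copies of a. Now the a-count is p+p! and (b-count)+1 = (p+p!-1)+1 = p+p!, so i ≠ j+1 fails. So xy^t z = a^{p+p!} b^{p+p!-1} ∉ L.
Contradiction. Therefore L is not regular.

a^{p+p!} b^{p+p!-1}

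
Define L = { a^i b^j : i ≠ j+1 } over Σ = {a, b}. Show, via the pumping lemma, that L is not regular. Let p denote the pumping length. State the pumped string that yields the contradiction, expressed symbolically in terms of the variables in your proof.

a^{p+p!} b^{p+p!-1}

Assume L is regular; let p be its pumping constant.
Choose w = a^p b^{p+p!-1}. Since p ≠ (p+p!-1)+1 = p+p!, w ∈ L; and |w| ≥ p.
By the pumping lemma, w = xyz with |xy| ≤ p and |y| ≥ 1.
The first p characters of w are a's, so xy (and hence y) consists only of a's. Write y = a^k, 1 ≤ k ≤ p.
Since 1 ≤ k ≤ p, k divides p!; set t = 1 + p!/k. Then xy^t z has p + (p!/k)·k = p + p! copies of a. Now the a-count is p+p! and (b-count)+1 = (p+p!-1)+1 = p+p!, so i ≠ j+1 fails. So xy^t z = a^{p+p!} b^{p+p!-1} ∉ L.
This is a contradiction; hence L is not regular.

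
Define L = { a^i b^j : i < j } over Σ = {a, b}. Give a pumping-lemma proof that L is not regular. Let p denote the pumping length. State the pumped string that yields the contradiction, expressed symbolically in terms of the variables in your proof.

a^{p+k} b^{p+1}

Toward a contradiction, assume L is regular with pumping length p.
Choose w = a^p b^{p+1} ∈ L, with |w| = 2p+1 ≥ p.
By the pumping lemma, w = xyz with |xy| ≤ p and |y| ≥ 1.
Because |xy| ≤ p and w begins with p copies of a, we have y = a^k with 1 ≤ k ≤ p.
Consider xy^2z = a^{p+k} b^{p+1}. Since k ≥ 1, the a-count p+k is at least p+1, so i < j fails; thus xy^2z ∉ L.
Contradiction. Therefore L is not regular.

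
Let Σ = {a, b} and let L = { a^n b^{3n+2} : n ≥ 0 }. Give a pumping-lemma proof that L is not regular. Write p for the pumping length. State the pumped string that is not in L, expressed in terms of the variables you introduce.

Assume L is regular; let p be its pumping constant.
Let w = a^p b^{3p+2} ∈ L; note |w| = 4p+2 ≥ p.
The pumping lemma gives a decomposition w = xyz where |xy| ≤ p and |y| ≥ 1.
The first p characters of w are a's, so xy (and hence y) consists only of a's. Write y = a^k, 1 ≤ k ≤ p.
Pump with i = 2: xy^2z = a^{p+k} b^{3p+2}. For this to lie in L we would need 3p+2 = 3(p+k)+2, which forces k = 0. But k ≥ 1, so xy^2z ∉ L.
This contradicts the pumping lemma, so L is not regular.

a^{p+k} b^{3p+2}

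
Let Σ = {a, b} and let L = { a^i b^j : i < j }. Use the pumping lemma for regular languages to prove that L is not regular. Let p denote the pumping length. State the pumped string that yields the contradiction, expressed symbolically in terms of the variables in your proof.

Assume L is regular; let p be its pumping constant.
Choose w = a^p b^{p+1} ∈ L, with |w| = 2p+1 ≥ p.
By the pumping lemma, w = xyz with |xy| ≤ p and |y| > 0.
Because |xy| ≤ p and w begins with p copies of a, we have y = a^k with 1 ≤ k ≤ p.
Consider xy^2z = a^{p+k} b^{p+1}. Since k ≥ 1, the a-count p+k is at least p+1, so i < j fails; thus xy^2z ∉ L.
This is a contradiction; hence L is not regular.

a^{p+k} b^{p+1}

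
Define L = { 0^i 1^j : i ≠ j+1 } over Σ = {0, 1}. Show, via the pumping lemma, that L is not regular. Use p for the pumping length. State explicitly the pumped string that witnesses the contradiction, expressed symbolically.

0^{p+p!} 1^{p+p!-1}

Assume L is regular. Let p be the pumping length given by the pumping lemma.
Choose w = 0^p 1^{p+p!-1}. Since p ≠ (p+p!-1)+1 = p+p!, w ∈ L; and |w| ≥ p.
By the pumping lemma, w = xyz with |xy| ≤ p and |y| ≥ 1.
Because |xy| ≤ p and w begins with p copies of 0, we have y = 0^k with 1 ≤ k ≤ p.
Since 1 ≤ k ≤ p, k divides p!; set t = 1 + p!/k. Then xy^t z has p + (p!/k)·k = p + p! copies of 0. Now the 0-count is p+p! and (1-count)+1 = (p+p!-1)+1 = p+p!, so i ≠ j+1 fails. So xy^t z = 0^{p+p!} 1^{p+p!-1} ∉ L.
This contradicts the pumping lemma, so L is not regular.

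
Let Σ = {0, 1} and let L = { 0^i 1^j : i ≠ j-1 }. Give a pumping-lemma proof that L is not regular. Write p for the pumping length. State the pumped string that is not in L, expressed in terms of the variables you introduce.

0^{p+p!} 1^{p+p!+1}

Assume L is regular. Let p be the pumping length given by the pumping lemma.
Choose w = 0^p 1^{p+p!+1}. Since p ≠ (p+p!+1)-1 = p+p!, w ∈ L; and |w| ≥ p.
By the pumping lemma, w = xyz with |xy| ≤ p and |y| ≥ 1.
Because |xy| ≤ p and w begins with p copies of 0, we have y = 0^k with 1 ≤ k ≤ p.
Since 1 ≤ k ≤ p, k divides p!; set t = 1 + p!/k. Then xy^t z has p + (p!/k)·k = p + p! copies of 0. Now the 0-count is p+p! and (1-count)-1 = (p+p!+1)-1 = p+p!, so i ≠ j-1 fails. So xy^t z = 0^{p+p!} 1^{p+p!+1} ∉ L.
Contradiction. Therefore L is not regular.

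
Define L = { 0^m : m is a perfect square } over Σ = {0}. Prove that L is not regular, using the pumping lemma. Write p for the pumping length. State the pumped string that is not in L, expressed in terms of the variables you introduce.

Assume L is regular; let p be its pumping constant.
Take w = 0^{p²} ∈ L with |w| = p² ≥ p.
By the pumping lemma, w = xyz with |xy| ≤ p and |y| > 0.
Then y = 0^k for some k with 1 ≤ k ≤ p.
Pump with i = 2: xy^2z = 0^{p²+k}. Since 1 ≤ k ≤ p, p² < p²+k ≤ p²+p < (p+1)², so p²+k lies strictly between consecutive squares and is not a perfect square. So xy^2z ∉ L.
Contradiction. Therefore L is not regular.

0^{p²+k}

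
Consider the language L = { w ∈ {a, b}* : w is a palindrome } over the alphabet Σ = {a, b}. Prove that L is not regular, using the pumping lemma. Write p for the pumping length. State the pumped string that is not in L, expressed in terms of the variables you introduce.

Assume L is regular; let p be its pumping constant.
Take w = a^p b a^p, a palindrome of length 2p+1 ≥ p.
Write w = xyz as guaranteed by the lemma, with |xy| ≤ p and |y| > 0.
The first p characters of w are a's, so xy (and hence y) consists only of a's. Write y = a^k, 1 ≤ k ≤ p.
Pump with i = 2: xy^2z = a^{p+k} b a^p. Its reverse is a^p b a^{p+k}, which differs from xy^2z since k ≥ 1. So xy^2z is not a palindrome and xy^2z ∉ L.
This is a contradiction; hence L is not regular.

a^{p+k} b a^p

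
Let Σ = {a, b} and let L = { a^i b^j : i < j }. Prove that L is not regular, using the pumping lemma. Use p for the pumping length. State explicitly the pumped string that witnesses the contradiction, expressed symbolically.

Suppose for contradiction that L is regular, and let p be the pumping length.
Choose w = a^p b^{p+1} ∈ L, with |w| = 2p+1 ≥ p.
The pumping lemma gives a decomposition w = xyz where |xy| ≤ p and |y| > 0.
Because |xy| ≤ p and w begins with p copies of a, we have y = a^k with 1 ≤ k ≤ p.
Consider xy^2z = a^{p+k} b^{p+1}. Since k ≥ 1, the a-count p+k is at least p+1, so i < j fails; thus xy^2z ∉ L.
This is a contradiction; hence L is not regular.

a^{p+k} b^{p+1}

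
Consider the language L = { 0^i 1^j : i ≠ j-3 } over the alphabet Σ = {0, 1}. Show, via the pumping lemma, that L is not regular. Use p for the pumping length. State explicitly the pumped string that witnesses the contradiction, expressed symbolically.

0^{p+p!} 1^{p+p!+3}

Suppose for contradiction that L is regular, and let p be the pumping length.
Choose w = 0^p 1^{p+p!+3}. Since p ≠ (p+p!+3)-3 = p+p!, w ∈ L; and |w| ≥ p.
Write w = xyz as guaranteed by the lemma, with |xy| ≤ p and y is nonempty.
Because |xy| ≤ p and w begins with p copies of 0, we have y = 0^k with 1 ≤ k ≤ p.
Since 1 ≤ k ≤ p, k divides p!; set t = 1 + p!/k. Then xy^t z has p + (p!/k)·k = p + p! copies of 0. Now the 0-count is p+p! and (1-count)-3 = (p+p!+3)-3 = p+p!, so i ≠ j-3 fails. So xy^t z = 0^{p+p!} 1^{p+p!+3} ∉ L.
Contradiction. Therefore L is not regular.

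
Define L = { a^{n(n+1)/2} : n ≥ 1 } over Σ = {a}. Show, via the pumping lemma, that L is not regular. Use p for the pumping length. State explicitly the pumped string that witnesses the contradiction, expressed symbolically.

a^{p(p+1)/2+k}

Toward a contradiction, assume L is regular with pumping length p.
Take w = a^{p(p+1)/2} ∈ L with |w| = p(p+1)/2 ≥ p.
Write w = xyz as guaranteed by the lemma, with |xy| ≤ p and |y| ≥ 1.
Then y = a^k for some k with 1 ≤ k ≤ p.
Pump with i = 2: xy^2z = a^{p(p+1)/2+k}. Since 1 ≤ k ≤ p, p(p+1)/2 < p(p+1)/2+k ≤ p(p+1)/2+p < (p+1)(p+2)/2, so p(p+1)/2+k is strictly between consecutive triangular numbers. So xy^2z ∉ L.
This contradicts the pumping lemma, so L is not regular.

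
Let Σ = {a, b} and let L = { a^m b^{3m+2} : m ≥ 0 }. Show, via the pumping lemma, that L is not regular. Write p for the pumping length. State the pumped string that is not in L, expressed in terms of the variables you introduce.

a^{p+k} b^{3p+2}

Assume L is regular. Let p be the pumping length given by the pumping lemma.
Choose w = a^p b^{3p+2}, which is in L with |w| = 4p+2 ≥ p.
Write w = xyz as guaranteed by the lemma, with |xy| ≤ p and y is nonempty.
The first p characters of w are a's, so xy (and hence y) consists only of a's. Write y = a^k, 1 ≤ k ≤ p.
Pump with i = 2: xy^2z = a^{p+k} b^{3p+2}. For this to lie in L we would need 3p+2 = 3(p+k)+2, which forces k = 0. But k ≥ 1, so xy^2z ∉ L.
This is a contradiction; hence L is not regular.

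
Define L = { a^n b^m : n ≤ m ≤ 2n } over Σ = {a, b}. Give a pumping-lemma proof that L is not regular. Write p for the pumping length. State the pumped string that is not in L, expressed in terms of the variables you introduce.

Toward a contradiction, assume L is regular with pumping length p.
Take w = a^p b^p ∈ L (since p ≤ p ≤ 2p), with |w| = 2p ≥ p.
The pumping lemma gives a decomposition w = xyz where |xy| ≤ p and |y| > 0.
Since the first p symbols of w are all a's and |xy| ≤ p, y lies entirely in the leading a-block: y = a^k for some k with 1 ≤ k ≤ p.
Pump with i = 2: xy^2z = a^{p+k} b^p. Now n = p+k > p = m, so the condition n ≤ m fails. Thus xy^2z ∉ L.
This contradicts the pumping lemma, so L is not regular.

a^{p+k} b^p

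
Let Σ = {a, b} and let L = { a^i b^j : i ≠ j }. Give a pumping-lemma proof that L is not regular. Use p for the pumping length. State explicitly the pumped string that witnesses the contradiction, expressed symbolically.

a^{p+p!} b^{p+p!}

Assume L is regular; let p be its pumping constant.
Choose w = a^p b^{p+p!}. Since p ≠ p+p!, w ∈ L; and |w| ≥ p.
By the pumping lemma, w = xyz with |xy| ≤ p and |y| ≥ 1.
Because |xy| ≤ p and w begins with p copies of a, we have y = a^k with 1 ≤ k ≤ p.
Since 1 ≤ k ≤ p, k divides p!; set t = 1 + p!/k. Then xy^t z has p + (p!/k)·k = p + p! copies of a. Now the a-count equals the b-count, so i ≠ j fails. So xy^t z = a^{p+p!} b^{p+p!} ∉ L.
This contradicts the pumping lemma, so L is not regular.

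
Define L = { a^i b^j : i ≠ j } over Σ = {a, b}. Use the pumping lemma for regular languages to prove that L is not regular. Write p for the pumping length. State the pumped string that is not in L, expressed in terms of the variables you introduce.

a^{p+p!} b^{p+p!}

Assume L is regular. Let p be the pumping length given by the pumping lemma.
Choose w = a^p b^{p+p!}. Since p ≠ p+p!, w ∈ L; and |w| ≥ p.
The pumping lemma gives a decomposition w = xyz where |xy| ≤ p and |y| > 0.
Because |xy| ≤ p and w begins with p copies of a, we have y = a^k with 1 ≤ k ≤ p.
Since 1 ≤ k ≤ p, k divides p!; set t = 1 + p!/k. Then xy^t z has p + (p!/k)·k = p + p! copies of a. Now the a-count equals the b-count, so i ≠ j fails. So xy^t z = a^{p+p!} b^{p+p!} ∉ L.
This is a contradiction; hence L is not regular.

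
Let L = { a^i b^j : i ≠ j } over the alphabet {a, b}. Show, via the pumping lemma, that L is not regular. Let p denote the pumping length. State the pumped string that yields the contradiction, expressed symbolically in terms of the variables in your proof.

a^{p+p!} b^{p+p!}

Assume L is regular; let p be its pumping constant.
Choose w = a^p b^{p+p!}. Since p ≠ p+p!, w ∈ L; and |w| ≥ p.
The pumping lemma gives a decomposition w = xyz where |xy| ≤ p and y is nonempty.
The first p characters of w are a's, so xy (and hence y) consists only of a's. Write y = a^k, 1 ≤ k ≤ p.
Since 1 ≤ k ≤ p, k divides p!; set t = 1 + p!/k. Then xy^t z has p + (p!/k)·k = p + p! copies of a. Now the a-count equals the b-count, so i ≠ j fails. So xy^t z = a^{p+p!} b^{p+p!} ∉ L.
Contradiction. Therefore L is not regular.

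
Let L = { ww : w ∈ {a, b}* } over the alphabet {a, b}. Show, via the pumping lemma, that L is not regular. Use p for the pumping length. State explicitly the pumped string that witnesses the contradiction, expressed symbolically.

Toward a contradiction, assume L is regular with pumping length p.
Take w = a^p b^p a^p b^p = uu where u = a^pb^p; then w ∈ L and |w| = 4p ≥ p.
By the pumping lemma, w = xyz with |xy| ≤ p and |y| ≥ 1.
Since the first p symbols of w are all a's and |xy| ≤ p, y lies entirely in the leading a-block: y = a^k for some k with 1 ≤ k ≤ p.
Pump with i = 2: xy^2z = a^{p+k} b^p a^p b^p, of length 4p+k. Suppose this equals vv. The string starts with a and ends with b, so v does too; thus the boundary between the two copies of v is a b→a transition. There is exactly one such transition, at position 2p+k, so |v| = 2p+k and |vv| = 4p+2k ≠ 4p+k since k ≥ 1. So xy^2z ∉ L.
This contradicts the pumping lemma, so L is not regular.

a^{p+k} b^p a^p b^p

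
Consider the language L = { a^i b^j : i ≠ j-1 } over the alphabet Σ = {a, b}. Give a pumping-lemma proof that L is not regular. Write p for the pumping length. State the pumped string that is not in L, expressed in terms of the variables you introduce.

Assume L is regular. Let p be the pumping length given by the pumping lemma.
Choose w = a^p b^{p+p!+1}. Since p ≠ (p+p!+1)-1 = p+p!, w ∈ L; and |w| ≥ p.
The pumping lemma gives a decomposition w = xyz where |xy| ≤ p and |y| > 0.
Since the first p symbols of w are all a's and |xy| ≤ p, y lies entirely in the leading a-block: y = a^k for some k with 1 ≤ k ≤ p.
Since 1 ≤ k ≤ p, k divides p!; set t = 1 + p!/k. Then xy^t z has p + (p!/k)·k = p + p! copies of a. Now the a-count is p+p! and (b-count)-1 = (p+p!+1)-1 = p+p!, so i ≠ j-1 fails. So xy^t z = a^{p+p!} b^{p+p!+1} ∉ L.
Contradiction. Therefore L is not regular.

a^{p+p!} b^{p+p!+1}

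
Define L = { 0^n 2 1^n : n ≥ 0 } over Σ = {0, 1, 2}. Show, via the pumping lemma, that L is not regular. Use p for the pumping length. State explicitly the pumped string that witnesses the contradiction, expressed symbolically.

Toward a contradiction, assume L is regular with pumping length p.
Take w = 0^p 2 1^p ∈ L with |w| = 2p+1 ≥ p.
Write w = xyz as guaranteed by the lemma, with |xy| ≤ p and y is nonempty.
The first p characters of w are 0's, so xy (and hence y) consists only of 0's. Write y = 0^k, 1 ≤ k ≤ p.
Pump with i = 2: xy^2z = 0^{p+k} 2 1^p, which would require p+k = p. But k ≥ 1, so xy^2z ∉ L.
This is a contradiction; hence L is not regular.

0^{p+k} 2 1^p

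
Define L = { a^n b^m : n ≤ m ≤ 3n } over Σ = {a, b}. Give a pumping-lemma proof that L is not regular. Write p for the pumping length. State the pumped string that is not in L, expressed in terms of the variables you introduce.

Toward a contradiction, assume L is regular with pumping length p.
Take w = a^p b^p ∈ L (since p ≤ p ≤ 3p), with |w| = 2p ≥ p.
By the pumping lemma, w = xyz with |xy| ≤ p and y is nonempty.
Since the first p symbols of w are all a's and |xy| ≤ p, y lies entirely in the leading a-block: y = a^k for some k with 1 ≤ k ≤ p.
Pump with i = 2: xy^2z = a^{p+k} b^p. Now n = p+k > p = m, so the condition n ≤ m fails. Thus xy^2z ∉ L.
Contradiction. Therefore L is not regular.

a^{p+k} b^p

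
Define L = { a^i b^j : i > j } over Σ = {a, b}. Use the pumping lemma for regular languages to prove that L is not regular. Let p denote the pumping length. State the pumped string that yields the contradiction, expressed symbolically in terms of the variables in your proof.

Assume L is regular; let p be its pumping constant.
Choose w = a^{p+1} b^p ∈ L, with |w| = 2p+1 ≥ p.
Write w = xyz as guaranteed by the lemma, with |xy| ≤ p and |y| > 0.
Because |xy| ≤ p and w begins with p copies of a, we have y = a^k with 1 ≤ k ≤ p.
Consider xy^0z = xz = a^{p+1-k} b^p. Since k ≥ 1, the a-count p+1-k is at most p, so i > j fails; thus xz ∉ L.
This contradicts the pumping lemma, so L is not regular.

a^{p+1-k} b^p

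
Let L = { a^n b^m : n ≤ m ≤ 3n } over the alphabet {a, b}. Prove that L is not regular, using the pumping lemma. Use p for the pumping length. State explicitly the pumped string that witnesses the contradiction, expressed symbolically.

a^{p+k} b^p

Assume L is regular; let p be its pumping constant.
Take w = a^p b^p ∈ L (since p ≤ p ≤ 3p), with |w| = 2p ≥ p.
The pumping lemma gives a decomposition w = xyz where |xy| ≤ p and |y| > 0.
Since the first p symbols of w are all a's and |xy| ≤ p, y lies entirely in the leading a-block: y = a^k for some k with 1 ≤ k ≤ p.
Pump with i = 2: xy^2z = a^{p+k} b^p. Now n = p+k > p = m, so the condition n ≤ m fails. Thus xy^2z ∉ L.
This contradicts the pumping lemma, so L is not regular.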